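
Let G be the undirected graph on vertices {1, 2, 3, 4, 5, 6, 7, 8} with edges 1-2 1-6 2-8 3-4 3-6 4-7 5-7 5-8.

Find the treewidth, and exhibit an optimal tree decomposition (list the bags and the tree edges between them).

Each bag holds 3 vertices, so the decomposition has width 2, which upper-bounds the treewidth. For the lower bound, G contains the cycle 3–6–1–2–8–5–7–4–3, so G is not a forest; only forests have treewidth ≤ 1, hence tw(G) ≥ 2. Hence tw(G) = 2 exactly.

Treewidth 2.
One such decomposition:
Bags: B1 = {1, 3, 6}  B2 = {1, 2, 3}  B3 = {2, 3, 8}  B4 = {3, 5, 8}  B5 = {3, 5, 7}  B6 = {3, 4, 7}
Tree: B1–B2, B2–B3, B3–B4, B4–B5, B5–B6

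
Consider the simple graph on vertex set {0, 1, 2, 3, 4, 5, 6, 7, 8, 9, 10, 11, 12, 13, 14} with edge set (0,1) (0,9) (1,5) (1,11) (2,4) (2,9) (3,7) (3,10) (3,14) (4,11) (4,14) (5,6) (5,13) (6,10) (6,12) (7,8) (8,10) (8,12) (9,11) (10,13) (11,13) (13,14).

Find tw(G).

A width-3 tree decomposition is:
Bags: B1 = {0, 1, 2, 9}  B2 = {1, 2, 9, 11}  B3 = {1, 2, 4, 11}  B4 = {1, 4, 5, 11}  B5 = {4, 5, 11, 13}  B6 = {4, 5, 13, 14}  B7 = {5, 6, 13, 14}  B8 = {6, 10, 13, 14}  B9 = {3, 6, 10, 14}  B10 = {3, 6, 10, 12}  B11 = {3, 8, 10, 12}  B12 = {3, 7, 8, 12}
Tree: B1–B2, B2–B3, B3–B4, B4–B5, B5–B6, B6–B7, B7–B8, B8–B9, B9–B10, B10–B11, B11–B12
The largest bag has 4 vertices, giving width 3; this decomposition certifies tw(G) ≤ 3. For the lower bound: the 4 vertex sets {0,2,9}, {1}, {11}, {4,5,13,14} are disjoint, each induces a connected subgraph, and every pair is joined by at least one edge of G. Contracting each set to a single vertex therefore yields K_{4} as a minor, and since treewidth is minor-monotone, tw(G) ≥ tw(K_{4}) = 3. Therefore the treewidth is 3.

3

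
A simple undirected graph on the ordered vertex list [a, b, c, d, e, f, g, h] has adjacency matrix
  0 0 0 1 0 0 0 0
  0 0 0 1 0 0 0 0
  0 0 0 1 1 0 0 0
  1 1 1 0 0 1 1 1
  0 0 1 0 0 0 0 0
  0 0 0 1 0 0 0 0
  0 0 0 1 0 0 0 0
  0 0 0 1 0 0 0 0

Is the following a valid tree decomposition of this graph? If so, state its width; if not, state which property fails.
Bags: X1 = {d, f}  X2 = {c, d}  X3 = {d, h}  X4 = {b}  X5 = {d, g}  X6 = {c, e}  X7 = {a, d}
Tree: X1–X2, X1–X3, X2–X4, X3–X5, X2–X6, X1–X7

A tree decomposition must satisfy three properties: every vertex lies in some bag; for every edge, both endpoints lie together in some bag; and for every vertex, the bags containing it form a connected subtree. Here edge (d,b) lies in no bag, so the decomposition is invalid.

No — edge (d,b) lies in no bag.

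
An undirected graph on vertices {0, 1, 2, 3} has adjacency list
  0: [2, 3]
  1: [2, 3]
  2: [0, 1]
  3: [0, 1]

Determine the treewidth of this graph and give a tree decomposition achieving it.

The largest bag has 3 vertices, giving width 2; this decomposition certifies tw(G) ≤ 2. For the lower bound, G contains the cycle 0–2–1–3–0, so G is not a forest; only forests have treewidth ≤ 1, hence tw(G) ≥ 2. Therefore the treewidth is 2.

Treewidth 2.
One optimal decomposition is:
Bags: B1 = {0, 1, 2}  B2 = {0, 1, 3}
Tree: B1–B2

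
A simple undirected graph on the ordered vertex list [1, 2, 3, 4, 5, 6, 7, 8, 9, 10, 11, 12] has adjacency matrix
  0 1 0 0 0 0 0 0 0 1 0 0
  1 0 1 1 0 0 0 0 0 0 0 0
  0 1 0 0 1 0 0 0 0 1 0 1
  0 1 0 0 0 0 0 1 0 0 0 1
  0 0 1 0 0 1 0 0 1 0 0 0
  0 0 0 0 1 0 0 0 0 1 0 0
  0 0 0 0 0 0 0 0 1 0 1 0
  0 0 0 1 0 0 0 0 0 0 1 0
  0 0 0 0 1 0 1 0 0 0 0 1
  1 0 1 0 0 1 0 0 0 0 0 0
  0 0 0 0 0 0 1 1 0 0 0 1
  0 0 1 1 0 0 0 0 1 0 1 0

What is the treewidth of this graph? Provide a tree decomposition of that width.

Treewidth 3.
One optimal decomposition is:
Bags: B1 = {1, 5, 6, 10}  B2 = {1, 3, 5, 10}  B3 = {1, 2, 3, 5}  B4 = {2, 3, 5, 9}  B5 = {2, 3, 9, 12}  B6 = {2, 4, 9, 12}  B7 = {4, 7, 9, 12}  B8 = {4, 7, 11, 12}  B9 = {4, 7, 8, 11}
Tree: B1–B2, B2–B3, B3–B4, B4–B5, B5–B6, B6–B7, B7–B8, B8–B9

The largest bag has 4 vertices, giving width 3; this decomposition certifies tw(G) ≤ 3. For the lower bound: the 4 vertex sets {1,6,10}, {5}, {3}, {2,4,9,12} are disjoint, each induces a connected subgraph, and every pair is joined by at least one edge of G. Contracting each set to a single vertex therefore yields K_{4} as a minor, and since treewidth is minor-monotone, tw(G) ≥ tw(K_{4}) = 3. The upper and lower bounds meet at 3, so that is the treewidth.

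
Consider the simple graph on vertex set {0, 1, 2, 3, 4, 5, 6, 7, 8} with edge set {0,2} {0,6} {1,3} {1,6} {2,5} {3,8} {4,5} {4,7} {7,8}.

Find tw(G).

A width-2 tree decomposition is:
Bags: B1 = {0, 2, 5}  B2 = {0, 4, 5}  B3 = {0, 4, 7}  B4 = {0, 7, 8}  B5 = {0, 3, 8}  B6 = {0, 1, 3}  B7 = {0, 1, 6}
Tree: B1–B2, B2–B3, B3–B4, B4–B5, B5–B6, B6–B7
The largest bag has 3 vertices, giving width 2; this decomposition certifies tw(G) ≤ 2. For the lower bound, G contains the cycle 0–2–5–4–7–8–3–1–6–0, so G is not a forest; only forests have treewidth ≤ 1, hence tw(G) ≥ 2. The upper and lower bounds meet at 2, so that is the treewidth.

2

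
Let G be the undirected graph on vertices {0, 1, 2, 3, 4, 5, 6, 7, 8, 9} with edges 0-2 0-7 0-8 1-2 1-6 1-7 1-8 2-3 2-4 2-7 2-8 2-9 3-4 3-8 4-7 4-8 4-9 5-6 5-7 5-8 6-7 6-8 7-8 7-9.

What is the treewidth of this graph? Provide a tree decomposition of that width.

Treewidth 3.
Bags: B1 = {1, 6, 7, 8}  B2 = {1, 2, 7, 8}  B3 = {0, 2, 7, 8}  B4 = {5, 6, 7, 8}  B5 = {2, 4, 7, 8}  B6 = {2, 3, 4, 8}  B7 = {2, 4, 7, 9}
Tree: B1–B2, B2–B3, B1–B4, B3–B5, B5–B6, B5–B7

Each bag holds 4 vertices, so the decomposition has width 3, which upper-bounds the treewidth. For the lower bound, the 4 vertices {2, 3, 4, 8} are pairwise adjacent, and any tree decomposition puts a clique entirely inside one bag — forcing width ≥ 3. Therefore the treewidth is 3.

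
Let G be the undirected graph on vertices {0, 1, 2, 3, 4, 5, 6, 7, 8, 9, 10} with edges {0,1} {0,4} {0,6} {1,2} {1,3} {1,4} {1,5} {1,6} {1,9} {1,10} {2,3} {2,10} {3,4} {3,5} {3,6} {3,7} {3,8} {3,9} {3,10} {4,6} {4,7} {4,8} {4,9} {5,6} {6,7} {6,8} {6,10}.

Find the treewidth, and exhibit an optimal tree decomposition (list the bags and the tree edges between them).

Every bag has size at most 4, so the width is 4 − 1 = 3 and tw(G) ≤ 3. Conversely, {0, 1, 4, 6} is a clique of size 4, and the vertices of any clique must share a bag in every tree decomposition; so some bag has ≥ 4 vertices and tw(G) ≥ 3. The upper and lower bounds meet at 3, so that is the treewidth.

Treewidth 3.
One optimal decomposition is:
Bags: B1 = {0, 1, 4, 6}  B2 = {1, 3, 4, 6}  B3 = {1, 3, 6, 10}  B4 = {1, 3, 4, 9}  B5 = {3, 4, 6, 8}  B6 = {1, 3, 5, 6}  B7 = {3, 4, 6, 7}  B8 = {1, 2, 3, 10}
Tree: B1–B2, B2–B3, B2–B4, B2–B5, B2–B6, B5–B7, B3–B8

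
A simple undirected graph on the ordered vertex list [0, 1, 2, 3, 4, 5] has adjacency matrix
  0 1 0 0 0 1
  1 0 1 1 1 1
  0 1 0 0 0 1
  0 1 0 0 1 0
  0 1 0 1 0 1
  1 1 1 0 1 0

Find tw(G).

A width-2 tree decomposition is:
Bags: B1 = {1, 2, 5}  B2 = {0, 1, 5}  B3 = {1, 4, 5}  B4 = {1, 3, 4}
Tree: B1–B2, B2–B3, B3–B4
The largest bag has 3 vertices, giving width 2; this decomposition certifies tw(G) ≤ 2. Conversely, {1, 3, 4} is a clique of size 3, and the vertices of any clique must share a bag in every tree decomposition; so some bag has ≥ 3 vertices and tw(G) ≥ 2. Therefore the treewidth is 2.

2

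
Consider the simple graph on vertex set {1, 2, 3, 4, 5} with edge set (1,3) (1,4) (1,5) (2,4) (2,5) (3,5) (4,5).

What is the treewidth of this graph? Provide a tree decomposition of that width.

Every bag has size at most 3, so the width is 3 − 1 = 2 and tw(G) ≤ 2. For the lower bound, the 3 vertices {1, 3, 5} are pairwise adjacent, and any tree decomposition puts a clique entirely inside one bag — forcing width ≥ 2. Combining the bounds, tw(G) = 2.

Treewidth 2.
One such decomposition:
Bags: B1 = {1, 4, 5}  B2 = {2, 4, 5}  B3 = {1, 3, 5}
Tree: B1–B2, B1–B3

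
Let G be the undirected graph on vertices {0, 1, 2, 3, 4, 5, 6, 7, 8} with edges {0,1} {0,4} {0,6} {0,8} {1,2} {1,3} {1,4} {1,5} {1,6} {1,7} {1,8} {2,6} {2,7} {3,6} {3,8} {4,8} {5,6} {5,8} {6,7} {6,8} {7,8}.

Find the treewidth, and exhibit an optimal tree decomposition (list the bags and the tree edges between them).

Treewidth 3.
One optimal decomposition is:
Bags: B1 = {0, 1, 6, 8}  B2 = {1, 3, 6, 8}  B3 = {1, 6, 7, 8}  B4 = {0, 1, 4, 8}  B5 = {1, 2, 6, 7}  B6 = {1, 5, 6, 8}
Tree: B1–B2, B1–B3, B1–B4, B3–B5, B3–B6

Every bag has size at most 4, so the width is 4 − 1 = 3 and tw(G) ≤ 3. For the lower bound, the 4 vertices {0, 1, 4, 8} are pairwise adjacent, and any tree decomposition puts a clique entirely inside one bag — forcing width ≥ 3. Hence tw(G) = 3 exactly.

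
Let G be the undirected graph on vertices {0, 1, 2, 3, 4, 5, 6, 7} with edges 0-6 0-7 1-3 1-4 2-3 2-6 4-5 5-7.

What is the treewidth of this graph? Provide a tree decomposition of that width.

The largest bag has 3 vertices, giving width 2; this decomposition certifies tw(G) ≤ 2. The edges 7–5–4–1–3–2–6–0–7 form a cycle, so G is not a tree and its treewidth is at least 2. Therefore the treewidth is 2.

Treewidth 2.
Bags: B1 = {4, 5, 7}  B2 = {1, 4, 7}  B3 = {1, 3, 7}  B4 = {2, 3, 7}  B5 = {2, 6, 7}  B6 = {0, 6, 7}
Tree: B1–B2, B2–B3, B3–B4, B4–B5, B5–B6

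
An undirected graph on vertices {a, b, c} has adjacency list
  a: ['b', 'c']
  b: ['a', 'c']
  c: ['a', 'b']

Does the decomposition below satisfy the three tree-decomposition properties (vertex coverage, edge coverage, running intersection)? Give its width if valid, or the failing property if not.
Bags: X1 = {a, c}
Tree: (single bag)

A tree decomposition must satisfy three properties: every vertex lies in some bag; for every edge, both endpoints lie together in some bag; and for every vertex, the bags containing it form a connected subtree. Here vertex b appears in no bag, so the decomposition is invalid.

No — vertex b appears in no bag.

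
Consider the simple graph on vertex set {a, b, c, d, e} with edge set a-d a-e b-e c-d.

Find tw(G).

1

A width-1 tree decomposition is:
Bags: B1 = {a, e}  B2 = {a, d}  B3 = {b, e}  B4 = {c, d}
Tree: B1–B2, B1–B3, B2–B4
The largest bag has 2 vertices, giving width 1; this decomposition certifies tw(G) ≤ 1. Any graph with an edge has treewidth ≥ 1, and G has the edge a–e. The upper and lower bounds meet at 1, so that is the treewidth.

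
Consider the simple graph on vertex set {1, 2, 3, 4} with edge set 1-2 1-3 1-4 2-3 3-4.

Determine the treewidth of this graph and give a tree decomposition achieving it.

Treewidth 2.
Bags: B1 = {1, 2, 3}  B2 = {1, 3, 4}
Tree: B1–B2

Each bag holds 3 vertices, so the decomposition has width 2, which upper-bounds the treewidth. For the lower bound, the 3 vertices {1, 2, 3} are pairwise adjacent, and any tree decomposition puts a clique entirely inside one bag — forcing width ≥ 2. Combining the bounds, tw(G) = 2.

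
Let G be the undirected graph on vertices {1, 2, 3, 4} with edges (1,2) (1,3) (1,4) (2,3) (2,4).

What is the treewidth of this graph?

A width-2 tree decomposition is:
Bags: B1 = {1, 2, 4}  B2 = {1, 2, 3}
Tree: B1–B2
The largest bag has 3 vertices, giving width 2; this decomposition certifies tw(G) ≤ 2. For the lower bound, the 3 vertices {1, 2, 3} are pairwise adjacent, and any tree decomposition puts a clique entirely inside one bag — forcing width ≥ 2. Hence tw(G) = 2 exactly.

2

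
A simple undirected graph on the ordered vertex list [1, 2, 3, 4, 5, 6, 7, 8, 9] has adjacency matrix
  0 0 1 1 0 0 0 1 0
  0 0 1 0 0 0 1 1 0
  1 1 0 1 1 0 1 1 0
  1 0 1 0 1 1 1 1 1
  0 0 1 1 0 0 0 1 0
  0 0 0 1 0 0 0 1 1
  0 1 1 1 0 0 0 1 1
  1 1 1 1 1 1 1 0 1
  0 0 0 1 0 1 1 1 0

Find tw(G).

3

A width-3 tree decomposition is:
Bags: B1 = {4, 7, 8, 9}  B2 = {3, 4, 7, 8}  B3 = {1, 3, 4, 8}  B4 = {4, 6, 8, 9}  B5 = {3, 4, 5, 8}  B6 = {2, 3, 7, 8}
Tree: B1–B2, B2–B3, B1–B4, B3–B5, B2–B6
Each bag holds 4 vertices, so the decomposition has width 3, which upper-bounds the treewidth. Conversely, {2, 3, 7, 8} is a clique of size 4, and the vertices of any clique must share a bag in every tree decomposition; so some bag has ≥ 4 vertices and tw(G) ≥ 3. The upper and lower bounds meet at 3, so that is the treewidth.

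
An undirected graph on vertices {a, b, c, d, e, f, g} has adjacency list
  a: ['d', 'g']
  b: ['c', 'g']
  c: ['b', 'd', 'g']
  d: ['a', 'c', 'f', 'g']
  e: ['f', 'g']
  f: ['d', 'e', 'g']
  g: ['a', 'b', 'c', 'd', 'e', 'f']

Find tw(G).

2

A width-2 tree decomposition is:
Bags: B1 = {d, f, g}  B2 = {a, d, g}  B3 = {c, d, g}  B4 = {e, f, g}  B5 = {b, c, g}
Tree: B1–B2, B1–B3, B1–B4, B3–B5
The largest bag has 3 vertices, giving width 2; this decomposition certifies tw(G) ≤ 2. Conversely, {d, f, g} is a clique of size 3, and the vertices of any clique must share a bag in every tree decomposition; so some bag has ≥ 3 vertices and tw(G) ≥ 2. Combining the bounds, tw(G) = 2.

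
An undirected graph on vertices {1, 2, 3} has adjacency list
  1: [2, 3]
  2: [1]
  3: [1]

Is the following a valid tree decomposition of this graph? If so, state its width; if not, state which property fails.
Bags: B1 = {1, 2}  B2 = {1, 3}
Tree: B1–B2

Yes; width 1.

Vertex coverage: the bags together contain {1, 2, 3}, the full vertex set. Edge coverage: each edge of G has both endpoints in at least one bag. Running intersection: for every vertex, the bags containing it form a connected subtree. All three properties hold, so this is a valid tree decomposition of width max|bag| − 1 = 1, and hence tw(G) ≤ 1.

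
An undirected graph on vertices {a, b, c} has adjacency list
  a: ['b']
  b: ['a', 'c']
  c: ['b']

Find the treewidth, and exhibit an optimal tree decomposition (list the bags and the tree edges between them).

Treewidth 1.
One optimal decomposition is:
Bags: B1 = {b, c}  B2 = {a, b}
Tree: B1–B2

The largest bag has 2 vertices, giving width 1; this decomposition certifies tw(G) ≤ 1. Since G has at least one edge (e.g. b–c), it is not an edgeless graph, so tw(G) ≥ 1. Therefore the treewidth is 1.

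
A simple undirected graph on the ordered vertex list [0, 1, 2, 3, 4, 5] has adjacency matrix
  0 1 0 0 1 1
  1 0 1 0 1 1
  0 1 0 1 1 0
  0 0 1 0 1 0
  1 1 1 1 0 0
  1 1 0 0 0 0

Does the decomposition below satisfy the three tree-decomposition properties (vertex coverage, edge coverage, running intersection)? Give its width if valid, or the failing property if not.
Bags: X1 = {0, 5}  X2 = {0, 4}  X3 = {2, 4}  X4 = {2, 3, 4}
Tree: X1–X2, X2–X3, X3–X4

No — vertex 1 appears in no bag.

A tree decomposition must satisfy three properties: every vertex lies in some bag; for every edge, both endpoints lie together in some bag; and for every vertex, the bags containing it form a connected subtree. Here vertex 1 appears in no bag, so the decomposition is invalid.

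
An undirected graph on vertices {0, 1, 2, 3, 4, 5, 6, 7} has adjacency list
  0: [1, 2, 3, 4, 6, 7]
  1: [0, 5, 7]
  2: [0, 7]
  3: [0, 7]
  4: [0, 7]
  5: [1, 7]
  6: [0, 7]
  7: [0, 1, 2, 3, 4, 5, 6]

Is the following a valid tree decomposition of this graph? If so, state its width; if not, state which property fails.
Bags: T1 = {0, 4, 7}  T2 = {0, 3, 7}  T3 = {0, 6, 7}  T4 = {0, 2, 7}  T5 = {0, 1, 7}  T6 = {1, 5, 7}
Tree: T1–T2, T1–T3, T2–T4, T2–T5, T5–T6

Yes; width 2.

Every vertex of G appears in some bag (union = {0, 1, 2, 3, 4, 5, 6, 7}); every edge is covered by a bag; and for each vertex v the set of bags containing v is connected in the bag tree. The decomposition is therefore valid. The largest bag has 3 vertices, so the width is 2.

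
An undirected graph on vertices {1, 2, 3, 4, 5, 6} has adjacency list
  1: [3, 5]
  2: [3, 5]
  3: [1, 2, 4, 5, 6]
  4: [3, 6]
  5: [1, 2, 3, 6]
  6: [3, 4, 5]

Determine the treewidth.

2

A width-2 tree decomposition is:
Bags: B1 = {3, 4, 6}  B2 = {3, 5, 6}  B3 = {2, 3, 5}  B4 = {1, 3, 5}
Tree: B1–B2, B2–B3, B2–B4
The largest bag has 3 vertices, giving width 2; this decomposition certifies tw(G) ≤ 2. For the lower bound, the 3 vertices {3, 4, 6} are pairwise adjacent, and any tree decomposition puts a clique entirely inside one bag — forcing width ≥ 2. Combining the bounds, tw(G) = 2.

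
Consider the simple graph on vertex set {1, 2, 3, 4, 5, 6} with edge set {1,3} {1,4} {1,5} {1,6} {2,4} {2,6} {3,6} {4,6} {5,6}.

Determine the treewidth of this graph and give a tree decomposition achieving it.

Each bag holds 3 vertices, so the decomposition has width 2, which upper-bounds the treewidth. Conversely, {1, 3, 6} is a clique of size 3, and the vertices of any clique must share a bag in every tree decomposition; so some bag has ≥ 3 vertices and tw(G) ≥ 2. Combining the bounds, tw(G) = 2.

Treewidth 2.
Bags: B1 = {1, 4, 6}  B2 = {1, 5, 6}  B3 = {2, 4, 6}  B4 = {1, 3, 6}
Tree: B1–B2, B1–B3, B2–B4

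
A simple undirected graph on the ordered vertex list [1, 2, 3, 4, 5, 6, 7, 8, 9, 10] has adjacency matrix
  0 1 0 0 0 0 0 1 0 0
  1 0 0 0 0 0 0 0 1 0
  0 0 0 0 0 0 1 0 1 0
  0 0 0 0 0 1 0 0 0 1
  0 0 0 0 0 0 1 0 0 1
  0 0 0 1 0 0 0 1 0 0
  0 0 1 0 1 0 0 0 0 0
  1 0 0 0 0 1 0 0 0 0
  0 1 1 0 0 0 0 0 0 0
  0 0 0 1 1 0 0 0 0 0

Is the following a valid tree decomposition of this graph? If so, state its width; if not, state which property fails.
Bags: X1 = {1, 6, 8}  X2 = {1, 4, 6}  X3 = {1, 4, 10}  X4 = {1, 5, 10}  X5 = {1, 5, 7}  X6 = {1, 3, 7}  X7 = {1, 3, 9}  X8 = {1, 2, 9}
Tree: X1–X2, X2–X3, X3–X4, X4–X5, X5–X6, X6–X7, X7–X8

Yes; width 2.

Checking the three conditions: (i) the bags cover all of {1, 2, 3, 4, 5, 6, 7, 8, 9, 10}; (ii) for each edge, some bag contains both endpoints; (iii) the bags containing any fixed vertex form a subtree. All hold, so the decomposition is valid with width 3 − 1 = 2.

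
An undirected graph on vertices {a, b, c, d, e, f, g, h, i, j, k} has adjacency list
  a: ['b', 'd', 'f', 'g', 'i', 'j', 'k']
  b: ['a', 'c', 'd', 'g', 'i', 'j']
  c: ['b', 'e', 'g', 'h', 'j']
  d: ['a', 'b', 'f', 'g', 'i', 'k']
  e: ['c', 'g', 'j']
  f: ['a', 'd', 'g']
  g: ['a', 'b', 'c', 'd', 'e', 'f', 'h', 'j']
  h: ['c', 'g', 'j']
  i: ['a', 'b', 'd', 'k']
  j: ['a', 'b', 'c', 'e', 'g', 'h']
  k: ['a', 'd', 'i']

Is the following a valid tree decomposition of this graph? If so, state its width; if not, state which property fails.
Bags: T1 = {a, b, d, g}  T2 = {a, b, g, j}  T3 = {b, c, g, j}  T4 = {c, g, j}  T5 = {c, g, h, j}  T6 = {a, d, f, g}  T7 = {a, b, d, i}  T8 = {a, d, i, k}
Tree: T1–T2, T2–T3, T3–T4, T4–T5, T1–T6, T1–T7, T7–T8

No — vertex e appears in no bag.

A tree decomposition must satisfy three properties: every vertex lies in some bag; for every edge, both endpoints lie together in some bag; and for every vertex, the bags containing it form a connected subtree. Here vertex e appears in no bag, so the decomposition is invalid.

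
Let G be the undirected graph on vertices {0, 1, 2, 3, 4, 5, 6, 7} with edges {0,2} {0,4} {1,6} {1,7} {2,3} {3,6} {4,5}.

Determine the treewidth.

A width-1 tree decomposition is:
Bags: B1 = {4, 5}  B2 = {0, 4}  B3 = {0, 2}  B4 = {2, 3}  B5 = {3, 6}  B6 = {1, 6}  B7 = {1, 7}
Tree: B1–B2, B2–B3, B3–B4, B4–B5, B5–B6, B6–B7
Each bag holds 2 vertices, so the decomposition has width 1, which upper-bounds the treewidth. Any graph with an edge has treewidth ≥ 1, and G has the edge 5–4. Therefore the treewidth is 1.

1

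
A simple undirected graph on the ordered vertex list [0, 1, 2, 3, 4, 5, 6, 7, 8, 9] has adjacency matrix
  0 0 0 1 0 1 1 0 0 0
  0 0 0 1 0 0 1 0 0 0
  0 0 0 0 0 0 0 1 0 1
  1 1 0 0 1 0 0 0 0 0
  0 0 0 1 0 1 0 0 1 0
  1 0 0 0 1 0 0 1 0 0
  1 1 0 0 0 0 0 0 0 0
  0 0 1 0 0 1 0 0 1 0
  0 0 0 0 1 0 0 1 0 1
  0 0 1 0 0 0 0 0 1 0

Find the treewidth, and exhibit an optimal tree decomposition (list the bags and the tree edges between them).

Every bag has size at most 3, so the width is 3 − 1 = 2 and tw(G) ≤ 2. The edges 2–9–8–7–2 form a cycle, so G is not a tree and its treewidth is at least 2. Therefore the treewidth is 2.

Treewidth 2.
Bags: B1 = {2, 7, 9}  B2 = {7, 8, 9}  B3 = {5, 7, 8}  B4 = {4, 5, 8}  B5 = {0, 4, 5}  B6 = {0, 3, 4}  B7 = {0, 3, 6}  B8 = {1, 3, 6}
Tree: B1–B2, B2–B3, B3–B4, B4–B5, B5–B6, B6–B7, B7–B8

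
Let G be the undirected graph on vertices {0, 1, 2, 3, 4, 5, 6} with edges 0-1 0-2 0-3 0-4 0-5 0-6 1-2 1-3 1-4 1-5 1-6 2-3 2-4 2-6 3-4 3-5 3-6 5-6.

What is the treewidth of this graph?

A width-4 tree decomposition is:
Bags: B1 = {0, 1, 3, 5, 6}  B2 = {0, 1, 2, 3, 6}  B3 = {0, 1, 2, 3, 4}
Tree: B1–B2, B2–B3
Each bag holds 5 vertices, so the decomposition has width 4, which upper-bounds the treewidth. For the lower bound, the 5 vertices {0, 1, 2, 3, 4} are pairwise adjacent, and any tree decomposition puts a clique entirely inside one bag — forcing width ≥ 4. Combining the bounds, tw(G) = 4.

4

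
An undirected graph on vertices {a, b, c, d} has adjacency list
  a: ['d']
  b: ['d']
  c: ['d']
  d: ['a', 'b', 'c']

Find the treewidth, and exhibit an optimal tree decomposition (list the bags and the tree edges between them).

Treewidth 1.
Bags: B1 = {a, d}  B2 = {b, d}  B3 = {c, d}
Tree: B1–B2, B2–B3

Every bag has size at most 2, so the width is 2 − 1 = 1 and tw(G) ≤ 1. Since G has at least one edge (e.g. d–a), it is not an edgeless graph, so tw(G) ≥ 1. The upper and lower bounds meet at 1, so that is the treewidth.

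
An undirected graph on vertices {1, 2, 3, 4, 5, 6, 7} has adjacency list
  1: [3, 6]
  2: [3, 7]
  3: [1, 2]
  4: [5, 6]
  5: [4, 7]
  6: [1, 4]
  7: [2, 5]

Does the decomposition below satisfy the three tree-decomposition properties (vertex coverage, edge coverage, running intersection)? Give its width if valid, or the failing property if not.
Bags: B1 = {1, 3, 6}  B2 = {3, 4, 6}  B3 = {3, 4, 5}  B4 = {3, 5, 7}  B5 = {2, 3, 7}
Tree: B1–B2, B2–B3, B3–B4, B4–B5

Every vertex of G appears in some bag (union = {1, 2, 3, 4, 5, 6, 7}); every edge is covered by a bag; and for each vertex v the set of bags containing v is connected in the bag tree. The decomposition is therefore valid. The largest bag has 3 vertices, so the width is 2.

Yes; width 2.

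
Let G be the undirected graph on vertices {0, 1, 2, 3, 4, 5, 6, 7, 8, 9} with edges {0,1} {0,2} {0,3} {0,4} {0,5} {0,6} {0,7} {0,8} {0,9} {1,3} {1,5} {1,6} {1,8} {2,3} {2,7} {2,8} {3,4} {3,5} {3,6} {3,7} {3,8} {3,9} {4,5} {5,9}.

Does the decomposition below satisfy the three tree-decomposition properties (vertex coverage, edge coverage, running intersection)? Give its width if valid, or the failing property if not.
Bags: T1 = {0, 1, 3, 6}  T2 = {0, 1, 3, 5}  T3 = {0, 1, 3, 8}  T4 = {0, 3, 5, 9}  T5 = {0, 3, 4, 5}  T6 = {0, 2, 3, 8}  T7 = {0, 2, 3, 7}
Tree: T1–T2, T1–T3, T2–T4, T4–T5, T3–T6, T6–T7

Checking the three conditions: (i) the bags cover all of {0, 1, 2, 3, 4, 5, 6, 7, 8, 9}; (ii) for each edge, some bag contains both endpoints; (iii) the bags containing any fixed vertex form a subtree. All hold, so the decomposition is valid with width 4 − 1 = 3.

Yes; width 3.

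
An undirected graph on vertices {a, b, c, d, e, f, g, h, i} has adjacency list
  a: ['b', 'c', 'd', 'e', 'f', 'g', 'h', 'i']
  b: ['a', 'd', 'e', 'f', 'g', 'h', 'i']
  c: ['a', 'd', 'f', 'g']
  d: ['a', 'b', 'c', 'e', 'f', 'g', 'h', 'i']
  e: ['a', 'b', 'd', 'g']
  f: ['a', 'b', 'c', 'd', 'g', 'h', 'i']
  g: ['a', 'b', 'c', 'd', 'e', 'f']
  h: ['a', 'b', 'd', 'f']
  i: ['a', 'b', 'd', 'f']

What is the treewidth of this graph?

4

A width-4 tree decomposition is:
Bags: B1 = {a, b, d, f, g}  B2 = {a, b, d, f, h}  B3 = {a, c, d, f, g}  B4 = {a, b, d, f, i}  B5 = {a, b, d, e, g}
Tree: B1–B2, B1–B3, B1–B4, B1–B5
The largest bag has 5 vertices, giving width 4; this decomposition certifies tw(G) ≤ 4. For the lower bound, the 5 vertices {a, b, d, e, g} are pairwise adjacent, and any tree decomposition puts a clique entirely inside one bag — forcing width ≥ 4. Therefore the treewidth is 4.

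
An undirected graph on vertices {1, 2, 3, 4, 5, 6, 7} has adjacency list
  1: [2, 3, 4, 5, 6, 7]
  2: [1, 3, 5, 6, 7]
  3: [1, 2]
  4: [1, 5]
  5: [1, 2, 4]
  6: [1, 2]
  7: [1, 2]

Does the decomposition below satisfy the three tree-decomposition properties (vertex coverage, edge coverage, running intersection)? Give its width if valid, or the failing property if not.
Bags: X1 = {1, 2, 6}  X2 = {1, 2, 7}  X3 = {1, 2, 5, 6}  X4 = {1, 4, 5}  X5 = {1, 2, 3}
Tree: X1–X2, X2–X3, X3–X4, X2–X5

A tree decomposition must satisfy three properties: every vertex lies in some bag; for every edge, both endpoints lie together in some bag; and for every vertex, the bags containing it form a connected subtree. Here bags containing vertex 6 are not connected in the tree, so the decomposition is invalid.

No — bags containing vertex 6 are not connected in the tree.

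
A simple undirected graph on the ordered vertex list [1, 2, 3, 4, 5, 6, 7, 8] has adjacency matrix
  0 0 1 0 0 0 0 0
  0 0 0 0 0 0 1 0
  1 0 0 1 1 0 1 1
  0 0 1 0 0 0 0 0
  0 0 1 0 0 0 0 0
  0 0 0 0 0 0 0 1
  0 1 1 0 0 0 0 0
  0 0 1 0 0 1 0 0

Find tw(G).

1

A width-1 tree decomposition is:
Bags: B1 = {3, 8}  B2 = {3, 4}  B3 = {3, 7}  B4 = {6, 8}  B5 = {2, 7}  B6 = {1, 3}  B7 = {3, 5}
Tree: B1–B2, B1–B3, B1–B4, B3–B5, B1–B6, B3–B7
Each bag holds 2 vertices, so the decomposition has width 1, which upper-bounds the treewidth. Since G has at least one edge (e.g. 3–8), it is not an edgeless graph, so tw(G) ≥ 1. The upper and lower bounds meet at 1, so that is the treewidth.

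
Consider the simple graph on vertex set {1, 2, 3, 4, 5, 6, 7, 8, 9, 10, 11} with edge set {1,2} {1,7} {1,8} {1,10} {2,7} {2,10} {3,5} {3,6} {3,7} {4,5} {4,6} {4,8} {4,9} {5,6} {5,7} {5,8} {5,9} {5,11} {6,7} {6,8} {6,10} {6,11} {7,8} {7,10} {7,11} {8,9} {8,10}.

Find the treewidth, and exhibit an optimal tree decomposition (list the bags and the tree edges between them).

Treewidth 3.
One such decomposition:
Bags: B1 = {6, 7, 8, 10}  B2 = {5, 6, 7, 8}  B3 = {5, 6, 7, 11}  B4 = {3, 5, 6, 7}  B5 = {4, 5, 6, 8}  B6 = {1, 7, 8, 10}  B7 = {4, 5, 8, 9}  B8 = {1, 2, 7, 10}
Tree: B1–B2, B2–B3, B3–B4, B2–B5, B1–B6, B5–B7, B6–B8

Every bag has size at most 4, so the width is 4 − 1 = 3 and tw(G) ≤ 3. On the other hand G contains the 4-clique {4, 5, 8, 9}. A clique must lie in a single bag of any decomposition, so no decomposition can have width below 3. Therefore the treewidth is 3.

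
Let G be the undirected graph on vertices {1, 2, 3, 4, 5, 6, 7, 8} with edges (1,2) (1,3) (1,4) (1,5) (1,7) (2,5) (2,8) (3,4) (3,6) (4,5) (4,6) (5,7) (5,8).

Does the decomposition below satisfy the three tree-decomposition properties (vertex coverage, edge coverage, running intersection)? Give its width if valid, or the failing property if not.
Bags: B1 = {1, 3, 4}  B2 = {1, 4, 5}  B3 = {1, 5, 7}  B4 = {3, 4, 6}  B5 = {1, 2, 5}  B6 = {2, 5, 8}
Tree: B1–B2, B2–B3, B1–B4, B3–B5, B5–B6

Every vertex of G appears in some bag (union = {1, 2, 3, 4, 5, 6, 7, 8}); every edge is covered by a bag; and for each vertex v the set of bags containing v is connected in the bag tree. The decomposition is therefore valid. The largest bag has 3 vertices, so the width is 2.

Yes; width 2.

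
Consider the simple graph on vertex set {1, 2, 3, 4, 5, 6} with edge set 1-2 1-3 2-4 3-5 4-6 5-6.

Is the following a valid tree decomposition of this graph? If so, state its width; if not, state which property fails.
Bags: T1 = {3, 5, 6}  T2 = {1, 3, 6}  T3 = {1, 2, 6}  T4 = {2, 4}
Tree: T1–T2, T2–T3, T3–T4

No — edge (6,4) lies in no bag.

A tree decomposition must satisfy three properties: every vertex lies in some bag; for every edge, both endpoints lie together in some bag; and for every vertex, the bags containing it form a connected subtree. Here edge (6,4) lies in no bag, so the decomposition is invalid.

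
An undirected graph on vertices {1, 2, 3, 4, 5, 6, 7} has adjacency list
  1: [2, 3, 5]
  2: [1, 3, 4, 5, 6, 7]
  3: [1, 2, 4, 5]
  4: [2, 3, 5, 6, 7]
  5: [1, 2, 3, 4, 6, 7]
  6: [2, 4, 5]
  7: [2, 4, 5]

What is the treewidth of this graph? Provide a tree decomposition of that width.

Every bag has size at most 4, so the width is 4 − 1 = 3 and tw(G) ≤ 3. For the lower bound, the 4 vertices {1, 2, 3, 5} are pairwise adjacent, and any tree decomposition puts a clique entirely inside one bag — forcing width ≥ 3. Combining the bounds, tw(G) = 3.

Treewidth 3.
One such decomposition:
Bags: B1 = {2, 3, 4, 5}  B2 = {2, 4, 5, 7}  B3 = {2, 4, 5, 6}  B4 = {1, 2, 3, 5}
Tree: B1–B2, B1–B3, B1–B4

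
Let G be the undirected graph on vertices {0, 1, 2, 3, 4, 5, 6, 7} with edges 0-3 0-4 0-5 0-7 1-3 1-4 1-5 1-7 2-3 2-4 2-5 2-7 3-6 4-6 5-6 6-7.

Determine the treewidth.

A width-4 tree decomposition is:
Bags: B1 = {3, 4, 5, 6, 7}  B2 = {2, 3, 4, 5, 7}  B3 = {1, 3, 4, 5, 7}  B4 = {0, 3, 4, 5, 7}
Tree: B1–B2, B2–B3, B3–B4
Each bag holds 5 vertices, so the decomposition has width 4, which upper-bounds the treewidth. For the lower bound: the 5 vertex sets {3,6}, {2,5}, {1,4}, {7}, {0} are disjoint, each induces a connected subgraph, and every pair is joined by at least one edge of G. Contracting each set to a single vertex therefore yields K_{5} as a minor, and since treewidth is minor-monotone, tw(G) ≥ tw(K_{5}) = 4. Combining the bounds, tw(G) = 4.

4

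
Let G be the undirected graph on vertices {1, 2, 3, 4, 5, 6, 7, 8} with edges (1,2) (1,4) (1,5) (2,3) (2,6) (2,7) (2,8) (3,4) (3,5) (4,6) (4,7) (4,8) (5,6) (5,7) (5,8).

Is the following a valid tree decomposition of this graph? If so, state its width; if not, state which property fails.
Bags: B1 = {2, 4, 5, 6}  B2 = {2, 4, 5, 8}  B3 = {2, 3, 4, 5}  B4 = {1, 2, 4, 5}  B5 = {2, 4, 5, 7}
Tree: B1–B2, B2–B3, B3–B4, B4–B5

Yes; width 3.

Vertex coverage: the bags together contain {1, 2, 3, 4, 5, 6, 7, 8}, the full vertex set. Edge coverage: each edge of G has both endpoints in at least one bag. Running intersection: for every vertex, the bags containing it form a connected subtree. All three properties hold, so this is a valid tree decomposition of width max|bag| − 1 = 3, and hence tw(G) ≤ 3.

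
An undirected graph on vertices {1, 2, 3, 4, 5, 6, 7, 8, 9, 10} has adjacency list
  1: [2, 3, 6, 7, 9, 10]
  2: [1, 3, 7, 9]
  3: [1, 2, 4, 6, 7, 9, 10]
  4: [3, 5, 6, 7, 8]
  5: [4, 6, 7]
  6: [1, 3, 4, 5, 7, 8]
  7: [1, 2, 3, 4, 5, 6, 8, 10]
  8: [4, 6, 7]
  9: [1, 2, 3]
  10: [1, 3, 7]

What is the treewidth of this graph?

3

A width-3 tree decomposition is:
Bags: B1 = {1, 3, 6, 7}  B2 = {3, 4, 6, 7}  B3 = {1, 2, 3, 7}  B4 = {1, 2, 3, 9}  B5 = {4, 5, 6, 7}  B6 = {4, 6, 7, 8}  B7 = {1, 3, 7, 10}
Tree: B1–B2, B1–B3, B3–B4, B2–B5, B5–B6, B1–B7
Every bag has size at most 4, so the width is 4 − 1 = 3 and tw(G) ≤ 3. Conversely, {1, 2, 3, 9} is a clique of size 4, and the vertices of any clique must share a bag in every tree decomposition; so some bag has ≥ 4 vertices and tw(G) ≥ 3. The upper and lower bounds meet at 3, so that is the treewidth.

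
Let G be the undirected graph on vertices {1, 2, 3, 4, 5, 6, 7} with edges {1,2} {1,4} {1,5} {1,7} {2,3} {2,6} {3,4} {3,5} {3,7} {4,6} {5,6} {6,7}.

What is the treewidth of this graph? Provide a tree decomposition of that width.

Treewidth 3.
Bags: B1 = {1, 3, 5, 6}  B2 = {1, 3, 6, 7}  B3 = {1, 2, 3, 6}  B4 = {1, 3, 4, 6}
Tree: B1–B2, B2–B3, B3–B4

Every bag has size at most 4, so the width is 4 − 1 = 3 and tw(G) ≤ 3. For the lower bound: the 4 vertex sets {3,5}, {6,7}, {1}, {2} are disjoint, each induces a connected subgraph, and every pair is joined by at least one edge of G. Contracting each set to a single vertex therefore yields K_{4} as a minor, and since treewidth is minor-monotone, tw(G) ≥ tw(K_{4}) = 3. The upper and lower bounds meet at 3, so that is the treewidth.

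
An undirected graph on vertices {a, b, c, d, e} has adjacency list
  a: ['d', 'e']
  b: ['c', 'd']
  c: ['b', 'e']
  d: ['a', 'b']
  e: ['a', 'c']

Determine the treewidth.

A width-2 tree decomposition is:
Bags: B1 = {b, c, e}  B2 = {b, d, e}  B3 = {a, d, e}
Tree: B1–B2, B2–B3
Every bag has size at most 3, so the width is 3 − 1 = 2 and tw(G) ≤ 2. The edges e–c–b–d–a–e form a cycle, so G is not a tree and its treewidth is at least 2. Hence tw(G) = 2 exactly.

2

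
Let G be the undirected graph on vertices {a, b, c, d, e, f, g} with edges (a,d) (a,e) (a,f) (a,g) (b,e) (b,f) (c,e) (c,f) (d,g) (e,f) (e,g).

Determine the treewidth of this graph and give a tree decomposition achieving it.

The largest bag has 3 vertices, giving width 2; this decomposition certifies tw(G) ≤ 2. For the lower bound, the 3 vertices {a, d, g} are pairwise adjacent, and any tree decomposition puts a clique entirely inside one bag — forcing width ≥ 2. Hence tw(G) = 2 exactly.

Treewidth 2.
One such decomposition:
Bags: B1 = {a, e, f}  B2 = {a, e, g}  B3 = {c, e, f}  B4 = {a, d, g}  B5 = {b, e, f}
Tree: B1–B2, B1–B3, B2–B4, B3–B5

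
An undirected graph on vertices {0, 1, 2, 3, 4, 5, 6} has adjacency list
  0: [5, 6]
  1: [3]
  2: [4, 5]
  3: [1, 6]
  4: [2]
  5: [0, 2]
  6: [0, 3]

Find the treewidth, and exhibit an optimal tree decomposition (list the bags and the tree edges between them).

The largest bag has 2 vertices, giving width 1; this decomposition certifies tw(G) ≤ 1. Since G has at least one edge (e.g. 1–3), it is not an edgeless graph, so tw(G) ≥ 1. The upper and lower bounds meet at 1, so that is the treewidth.

Treewidth 1.
One optimal decomposition is:
Bags: B1 = {1, 3}  B2 = {3, 6}  B3 = {0, 6}  B4 = {0, 5}  B5 = {2, 5}  B6 = {2, 4}
Tree: B1–B2, B2–B3, B3–B4, B4–B5, B5–B6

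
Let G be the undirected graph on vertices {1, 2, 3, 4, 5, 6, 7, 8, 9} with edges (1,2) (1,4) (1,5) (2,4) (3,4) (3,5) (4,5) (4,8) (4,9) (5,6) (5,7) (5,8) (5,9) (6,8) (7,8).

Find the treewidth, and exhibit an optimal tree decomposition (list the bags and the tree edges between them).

Treewidth 2.
One optimal decomposition is:
Bags: B1 = {5, 7, 8}  B2 = {4, 5, 8}  B3 = {3, 4, 5}  B4 = {1, 4, 5}  B5 = {5, 6, 8}  B6 = {1, 2, 4}  B7 = {4, 5, 9}
Tree: B1–B2, B2–B3, B2–B4, B2–B5, B4–B6, B2–B7

Each bag holds 3 vertices, so the decomposition has width 2, which upper-bounds the treewidth. On the other hand G contains the 3-clique {1, 2, 4}. A clique must lie in a single bag of any decomposition, so no decomposition can have width below 2. Hence tw(G) = 2 exactly.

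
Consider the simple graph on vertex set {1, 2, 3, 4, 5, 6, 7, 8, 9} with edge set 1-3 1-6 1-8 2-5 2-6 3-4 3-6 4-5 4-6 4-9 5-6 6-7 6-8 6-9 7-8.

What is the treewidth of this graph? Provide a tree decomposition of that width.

Treewidth 2.
One optimal decomposition is:
Bags: B1 = {3, 4, 6}  B2 = {1, 3, 6}  B3 = {4, 6, 9}  B4 = {1, 6, 8}  B5 = {4, 5, 6}  B6 = {2, 5, 6}  B7 = {6, 7, 8}
Tree: B1–B2, B1–B3, B2–B4, B1–B5, B5–B6, B4–B7

Every bag has size at most 3, so the width is 3 − 1 = 2 and tw(G) ≤ 2. Conversely, {1, 6, 8} is a clique of size 3, and the vertices of any clique must share a bag in every tree decomposition; so some bag has ≥ 3 vertices and tw(G) ≥ 2. The upper and lower bounds meet at 2, so that is the treewidth.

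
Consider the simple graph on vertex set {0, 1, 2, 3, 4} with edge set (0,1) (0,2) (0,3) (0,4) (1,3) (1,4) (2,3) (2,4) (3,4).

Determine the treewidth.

3

A width-3 tree decomposition is:
Bags: B1 = {0, 1, 3, 4}  B2 = {0, 2, 3, 4}
Tree: B1–B2
Each bag holds 4 vertices, so the decomposition has width 3, which upper-bounds the treewidth. On the other hand G contains the 4-clique {0, 1, 3, 4}. A clique must lie in a single bag of any decomposition, so no decomposition can have width below 3. Hence tw(G) = 3 exactly.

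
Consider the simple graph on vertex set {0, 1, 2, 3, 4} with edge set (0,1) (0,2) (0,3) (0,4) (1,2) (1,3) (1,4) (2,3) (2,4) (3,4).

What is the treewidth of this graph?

4

A width-4 tree decomposition is:
Bags: B1 = {0, 1, 2, 3, 4}
Tree: (single bag)
A single bag containing all 5 vertices is trivially a valid decomposition of width 4. On the other hand G contains the 5-clique {0, 1, 2, 3, 4}. A clique must lie in a single bag of any decomposition, so no decomposition can have width below 4. Hence tw(G) = 4 exactly.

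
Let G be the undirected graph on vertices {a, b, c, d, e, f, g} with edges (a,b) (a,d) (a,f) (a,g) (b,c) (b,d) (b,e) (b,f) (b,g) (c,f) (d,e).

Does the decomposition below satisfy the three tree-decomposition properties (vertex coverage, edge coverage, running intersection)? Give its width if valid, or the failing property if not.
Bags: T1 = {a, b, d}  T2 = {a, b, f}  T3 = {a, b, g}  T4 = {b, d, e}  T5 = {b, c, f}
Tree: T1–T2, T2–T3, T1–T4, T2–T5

Checking the three conditions: (i) the bags cover all of {a, b, c, d, e, f, g}; (ii) for each edge, some bag contains both endpoints; (iii) the bags containing any fixed vertex form a subtree. All hold, so the decomposition is valid with width 3 − 1 = 2.

Yes; width 2.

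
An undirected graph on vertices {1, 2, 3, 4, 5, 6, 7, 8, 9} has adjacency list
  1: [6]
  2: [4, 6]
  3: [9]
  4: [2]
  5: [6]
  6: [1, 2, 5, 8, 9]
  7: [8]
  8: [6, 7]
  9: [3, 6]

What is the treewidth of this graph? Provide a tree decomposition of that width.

Treewidth 1.
One optimal decomposition is:
Bags: B1 = {1, 6}  B2 = {5, 6}  B3 = {2, 6}  B4 = {6, 9}  B5 = {6, 8}  B6 = {3, 9}  B7 = {2, 4}  B8 = {7, 8}
Tree: B1–B2, B2–B3, B3–B4, B3–B5, B4–B6, B3–B7, B5–B8

The largest bag has 2 vertices, giving width 1; this decomposition certifies tw(G) ≤ 1. Since G has at least one edge (e.g. 1–6), it is not an edgeless graph, so tw(G) ≥ 1. The upper and lower bounds meet at 1, so that is the treewidth.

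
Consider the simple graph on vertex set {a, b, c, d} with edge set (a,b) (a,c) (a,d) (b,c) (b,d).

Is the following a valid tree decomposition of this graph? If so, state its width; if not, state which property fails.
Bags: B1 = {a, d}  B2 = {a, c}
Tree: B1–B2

A tree decomposition must satisfy three properties: every vertex lies in some bag; for every edge, both endpoints lie together in some bag; and for every vertex, the bags containing it form a connected subtree. Here vertex b appears in no bag, so the decomposition is invalid.

No — vertex b appears in no bag.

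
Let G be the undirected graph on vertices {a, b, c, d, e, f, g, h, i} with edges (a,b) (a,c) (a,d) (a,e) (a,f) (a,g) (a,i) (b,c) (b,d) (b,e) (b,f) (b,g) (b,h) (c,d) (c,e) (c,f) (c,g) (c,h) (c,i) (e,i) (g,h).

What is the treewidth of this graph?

3

A width-3 tree decomposition is:
Bags: B1 = {a, b, c, d}  B2 = {a, b, c, e}  B3 = {a, b, c, f}  B4 = {a, c, e, i}  B5 = {a, b, c, g}  B6 = {b, c, g, h}
Tree: B1–B2, B2–B3, B2–B4, B2–B5, B5–B6
Each bag holds 4 vertices, so the decomposition has width 3, which upper-bounds the treewidth. Conversely, {b, c, g, h} is a clique of size 4, and the vertices of any clique must share a bag in every tree decomposition; so some bag has ≥ 4 vertices and tw(G) ≥ 3. Therefore the treewidth is 3.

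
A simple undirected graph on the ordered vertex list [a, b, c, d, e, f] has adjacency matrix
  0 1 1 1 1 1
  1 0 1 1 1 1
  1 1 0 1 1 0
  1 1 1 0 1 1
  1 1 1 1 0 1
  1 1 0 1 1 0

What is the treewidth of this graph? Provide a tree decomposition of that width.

Each bag holds 5 vertices, so the decomposition has width 4, which upper-bounds the treewidth. For the lower bound, the 5 vertices {a, b, c, d, e} are pairwise adjacent, and any tree decomposition puts a clique entirely inside one bag — forcing width ≥ 4. The upper and lower bounds meet at 4, so that is the treewidth.

Treewidth 4.
Bags: B1 = {a, b, c, d, e}  B2 = {a, b, d, e, f}
Tree: B1–B2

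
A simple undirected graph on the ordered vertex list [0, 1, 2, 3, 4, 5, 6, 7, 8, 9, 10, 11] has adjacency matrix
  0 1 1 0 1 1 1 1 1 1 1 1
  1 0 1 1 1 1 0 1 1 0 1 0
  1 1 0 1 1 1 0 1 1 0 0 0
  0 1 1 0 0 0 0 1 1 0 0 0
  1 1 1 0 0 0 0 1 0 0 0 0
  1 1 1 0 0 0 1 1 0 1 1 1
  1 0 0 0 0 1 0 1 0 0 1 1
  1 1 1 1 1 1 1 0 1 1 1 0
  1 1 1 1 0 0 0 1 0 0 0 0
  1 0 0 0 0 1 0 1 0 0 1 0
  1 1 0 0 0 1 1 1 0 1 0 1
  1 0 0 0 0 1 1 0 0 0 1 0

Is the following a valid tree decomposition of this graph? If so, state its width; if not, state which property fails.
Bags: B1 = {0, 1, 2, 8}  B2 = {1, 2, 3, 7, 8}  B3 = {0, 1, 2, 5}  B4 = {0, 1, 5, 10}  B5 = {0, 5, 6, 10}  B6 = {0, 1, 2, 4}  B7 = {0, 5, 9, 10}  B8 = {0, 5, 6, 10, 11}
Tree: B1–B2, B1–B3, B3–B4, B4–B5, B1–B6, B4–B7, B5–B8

No — edge (7,0) lies in no bag.

A tree decomposition must satisfy three properties: every vertex lies in some bag; for every edge, both endpoints lie together in some bag; and for every vertex, the bags containing it form a connected subtree. Here edge (7,0) lies in no bag, so the decomposition is invalid.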